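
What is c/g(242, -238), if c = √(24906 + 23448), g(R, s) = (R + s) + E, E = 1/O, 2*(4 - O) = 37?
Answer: 29*√48354/114 ≈ 55.938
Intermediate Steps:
O = -29/2 (O = 4 - ½*37 = 4 - 37/2 = -29/2 ≈ -14.500)
E = -2/29 (E = 1/(-29/2) = -2/29 ≈ -0.068966)
g(R, s) = -2/29 + R + s (g(R, s) = (R + s) - 2/29 = -2/29 + R + s)
c = √48354 ≈ 219.90
c/g(242, -238) = √48354/(-2/29 + 242 - 238) = √48354/(114/29) = √48354*(29/114) = 29*√48354/114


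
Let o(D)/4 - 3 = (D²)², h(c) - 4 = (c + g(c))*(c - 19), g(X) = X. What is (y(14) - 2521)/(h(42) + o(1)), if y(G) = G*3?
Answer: -2479/1952 ≈ -1.2700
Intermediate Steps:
y(G) = 3*G
h(c) = 4 + 2*c*(-19 + c) (h(c) = 4 + (c + c)*(c - 19) = 4 + (2*c)*(-19 + c) = 4 + 2*c*(-19 + c))
o(D) = 12 + 4*D⁴ (o(D) = 12 + 4*(D²)² = 12 + 4*D⁴)
(y(14) - 2521)/(h(42) + o(1)) = (3*14 - 2521)/((4 - 38*42 + 2*42²) + (12 + 4*1⁴)) = (42 - 2521)/((4 - 1596 + 2*1764) + (12 + 4*1)) = -2479/((4 - 1596 + 3528) + (12 + 4)) = -2479/(1936 + 16) = -2479/1952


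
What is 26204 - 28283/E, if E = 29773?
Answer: 780143409/29773 ≈ 26203.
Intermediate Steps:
26204 - 28283/E = 26204 - 28283/29773 = 780143409/29773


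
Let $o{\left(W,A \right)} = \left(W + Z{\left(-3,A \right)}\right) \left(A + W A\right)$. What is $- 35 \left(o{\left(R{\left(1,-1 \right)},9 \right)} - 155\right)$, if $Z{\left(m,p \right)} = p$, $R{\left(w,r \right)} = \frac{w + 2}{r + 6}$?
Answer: $\frac{2933}{5} \approx 586.6$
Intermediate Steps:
$R{\left(w,r \right)} = \frac{2 + w}{6 + r}$
$o{\left(W,A \right)} = \left(A + W\right) \left(A + A W\right)$ ($o{\left(W,A \right)} = \left(W + A\right) \left(A + W A\right) = \left(A + W\right) \left(A + A W\right)$)
$- 35 \left(o{\left(R{\left(1,-1 \right)},9 \right)} - 155\right) = - 35 \left(9 \left(9 + \frac{2 + 1}{6 - 1} + \left(\frac{2 + 1}{6 - 1}\right)^{2} + 9 \frac{2 + 1}{6 - 1}\right) - 155\right) = - 35 \left(9 \left(9 + \frac{1}{5} \cdot 3 + \left(\frac{1}{5} \cdot 3\right)^{2} + 9 \cdot \frac{1}{5} \cdot 3\right) - 155\right) = - 35 \left(9 \left(9 + \frac{3}{5} + \left(\frac{3}{5}\right)^{2} + 9 \cdot \frac{3}{5}\right) - 155\right) = - 35 \left(9 \left(9 + \frac{3}{5} + \frac{9}{25} + \frac{27}{5}\right) - 155\right) = - 35 \left(9 \cdot \frac{384}{25} - 155\right) = - 35 \left(\frac{3456}{25} - 155\right) = \left(-35\right) \left(- \frac{419}{25}\right) = \frac{2933}{5}$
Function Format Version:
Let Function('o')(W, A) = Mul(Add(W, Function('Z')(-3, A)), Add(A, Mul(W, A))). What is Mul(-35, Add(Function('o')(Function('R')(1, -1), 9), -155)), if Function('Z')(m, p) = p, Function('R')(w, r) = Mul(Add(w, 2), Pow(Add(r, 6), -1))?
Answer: Rational(2933, 5) ≈ 586.60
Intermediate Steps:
Function('R')(w, r) = Mul(Pow(Add(6, r), -1), Add(2, w)) (Function('R')(w, r) = Mul(Add(2, w), Pow(Add(6, r), -1)) = Mul(Pow(Add(6, r), -1), Add(2, w)))
Function('o')(W, A) = Mul(Add(A, W), Add(A, Mul(A, W))) (Function('o')(W, A) = Mul(Add(W, A), Add(A, Mul(W, A))) = Mul(Add(A, W), Add(A, Mul(A, W))))
Mul(-35, Add(Function('o')(Function('R')(1, -1), 9), -155)) = Mul(-35, Add(Mul(9, Add(9, Mul(Pow(Add(6, -1), -1), Add(2, 1)), Pow(Mul(Pow(Add(6, -1), -1), Add(2, 1)), 2), Mul(9, Mul(Pow(Add(6, -1), -1), Add(2, 1))))), -155)) = Mul(-35, Add(Mul(9, Add(9, Mul(Pow(5, -1), 3), Pow(Mul(Pow(5, -1), 3), 2), Mul(9, Mul(Pow(5, -1), 3)))), -155)) = Mul(-35, Add(Mul(9, Add(9, Mul(Rational(1, 5), 3), Pow(Mul(Rational(1, 5), 3), 2), Mul(9, Mul(Rational(1, 5), 3)))), -155)) = Mul(-35, Add(Mul(9, Add(9, Rational(3, 5), Pow(Rational(3, 5), 2), Mul(9, Rational(3, 5)))), -155)) = Mul(-35, Add(Mul(9, Add(9, Rational(3, 5), Rational(9, 25), Rational(27, 5))), -155)) = Mul(-35, Add(Mul(9, Rational(384, 25)), -155)) = Mul(-35, Add(Rational(3456, 25), -155)) = Mul(-35, Rational(-419, 25)) = Rational(2933, 5)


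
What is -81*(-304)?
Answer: 24624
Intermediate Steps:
-81*(-304) = -3*(-8208) = 24624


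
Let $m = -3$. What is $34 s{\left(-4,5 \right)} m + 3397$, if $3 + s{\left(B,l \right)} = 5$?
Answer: $3193$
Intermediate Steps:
$s{\left(B,l \right)} = 2$ ($s{\left(B,l \right)} = -3 + 5 = 2$)
$34 s{\left(-4,5 \right)} m + 3397 = 34 \cdot 2 \left(-3\right) + 3397 = 68 \left(-3\right) + 3397 = -204 + 3397 = 3193$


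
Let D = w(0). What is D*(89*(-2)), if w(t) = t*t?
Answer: 0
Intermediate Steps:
w(t) = t**2
D = 0 (D = 0**2 = 0)
D*(89*(-2)) = 0*(89*(-2)) = 0*(-178) = 0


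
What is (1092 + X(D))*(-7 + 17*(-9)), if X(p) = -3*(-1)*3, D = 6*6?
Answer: -176160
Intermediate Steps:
D = 36
X(p) = 9 (X(p) = 3*3 = 9)
(1092 + X(D))*(-7 + 17*(-9)) = (1092 + 9)*(-7 + 17*(-9)) = 1101*(-7 - 153) = 1101*(-160) = -176160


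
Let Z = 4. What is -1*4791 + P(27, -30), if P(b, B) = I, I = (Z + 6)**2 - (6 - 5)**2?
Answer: -4692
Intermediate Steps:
I = 99 (I = (4 + 6)**2 - (6 - 5)**2 = 10**2 - 1*1**2 = 100 - 1*1 = 100 - 1 = 99)
P(b, B) = 99
-1*4791 + P(27, -30) = -1*4791 + 99 = -4791 + 99 = -4692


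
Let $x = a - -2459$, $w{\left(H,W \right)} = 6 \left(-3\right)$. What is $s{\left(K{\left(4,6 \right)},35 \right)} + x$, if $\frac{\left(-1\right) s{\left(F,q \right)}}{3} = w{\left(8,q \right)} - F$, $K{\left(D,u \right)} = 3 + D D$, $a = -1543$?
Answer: $1027$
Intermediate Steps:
$w{\left(H,W \right)} = -18$
$K{\left(D,u \right)} = 3 + D^{2}$
$s{\left(F,q \right)} = 54 + 3 F$ ($s{\left(F,q \right)} = - 3 \left(-18 - F\right) = 54 + 3 F$)
$x = 916$ ($x = -1543 - -2459 = -1543 + 2459 = 916$)
$s{\left(K{\left(4,6 \right)},35 \right)} + x = \left(54 + 3 \left(3 + 4^{2}\right)\right) + 916 = \left(54 + 3 \left(3 + 16\right)\right) + 916 = \left(54 + 3 \cdot 19\right) + 916 = \left(54 + 57\right) + 916 = 111 + 916 = 1027$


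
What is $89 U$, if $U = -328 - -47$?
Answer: $-25009$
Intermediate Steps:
$U = -281$ ($U = -328 + 47 = -281$)
$89 U = 89 \left(-281\right) = -25009$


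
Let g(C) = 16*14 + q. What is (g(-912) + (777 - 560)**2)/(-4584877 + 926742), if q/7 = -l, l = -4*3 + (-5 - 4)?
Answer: -9492/731627 ≈ -0.012974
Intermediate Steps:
l = -21 (l = -12 - 9 = -21)
q = 147 (q = 7*(-1*(-21)) = 7*21 = 147)
g(C) = 371 (g(C) = 16*14 + 147 = 224 + 147 = 371)
(g(-912) + (777 - 560)**2)/(-4584877 + 926742) = (371 + (777 - 560)**2)/(-4584877 + 926742) = (371 + 217**2)/(-3658135) = (371 + 47089)*(-1/3658135) = 47460*(-1/3658135) = -9492/731627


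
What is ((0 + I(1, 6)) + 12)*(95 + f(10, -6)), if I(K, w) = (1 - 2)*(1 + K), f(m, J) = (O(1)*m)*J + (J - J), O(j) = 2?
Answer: -250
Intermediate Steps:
f(m, J) = 2*J*m (f(m, J) = (2*m)*J + (J - J) = 2*J*m + 0 = 2*J*m)
I(K, w) = -1 - K (I(K, w) = -(1 + K) = -1 - K)
((0 + I(1, 6)) + 12)*(95 + f(10, -6)) = ((0 + (-1 - 1*1)) + 12)*(95 + 2*(-6)*10) = ((0 + (-1 - 1)) + 12)*(95 - 120) = ((0 - 2) + 12)*(-25) = (-2 + 12)*(-25) = 10*(-25) = -250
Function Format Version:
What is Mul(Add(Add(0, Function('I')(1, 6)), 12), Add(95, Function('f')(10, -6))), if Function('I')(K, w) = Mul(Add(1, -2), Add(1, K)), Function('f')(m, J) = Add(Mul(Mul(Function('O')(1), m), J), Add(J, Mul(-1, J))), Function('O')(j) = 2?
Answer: -250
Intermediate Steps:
Function('f')(m, J) = Mul(2, J, m) (Function('f')(m, J) = Add(Mul(Mul(2, m), J), Add(J, Mul(-1, J))) = Add(Mul(2, J, m), 0) = Mul(2, J, m))
Function('I')(K, w) = Add(-1, Mul(-1, K)) (Function('I')(K, w) = Mul(-1, Add(1, K)) = Add(-1, Mul(-1, K)))
Mul(Add(Add(0, Function('I')(1, 6)), 12), Add(95, Function('f')(10, -6))) = Mul(Add(Add(0, Add(-1, Mul(-1, 1))), 12), Add(95, Mul(2, -6, 10))) = Mul(Add(Add(0, Add(-1, -1)), 12), Add(95, -120)) = Mul(Add(Add(0, -2), 12), -25) = Mul(Add(-2, 12), -25) = Mul(10, -25) = -250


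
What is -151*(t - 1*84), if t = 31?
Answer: 8003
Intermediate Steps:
-151*(t - 1*84) = -151*(31 - 1*84) = -151*(31 - 84) = -151*(-53) = 8003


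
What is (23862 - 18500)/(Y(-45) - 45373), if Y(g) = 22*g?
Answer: -5362/46363 ≈ -0.11565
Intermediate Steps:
(23862 - 18500)/(Y(-45) - 45373) = (23862 - 18500)/(22*(-45) - 45373) = 5362/(-990 - 45373) = 5362/(-46363) = 5362*(-1/46363) = -5362/46363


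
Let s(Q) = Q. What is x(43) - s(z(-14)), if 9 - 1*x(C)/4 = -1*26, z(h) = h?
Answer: 154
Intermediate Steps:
x(C) = 140 (x(C) = 36 - (-4)*26 = 36 - 4*(-26) = 36 + 104 = 140)
x(43) - s(z(-14)) = 140 - 1*(-14) = 140 + 14 = 154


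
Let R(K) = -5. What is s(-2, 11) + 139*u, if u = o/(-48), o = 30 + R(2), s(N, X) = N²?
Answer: -3283/48 ≈ -68.396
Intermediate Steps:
o = 25 (o = 30 - 5 = 25)
u = -25/48 (u = 25/(-48) = 25*(-1/48) = -25/48 ≈ -0.52083)
s(-2, 11) + 139*u = (-2)² + 139*(-25/48) = 4 - 3475/48 = -3283/48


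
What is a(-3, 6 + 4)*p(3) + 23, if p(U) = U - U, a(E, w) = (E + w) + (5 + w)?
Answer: 23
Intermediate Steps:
a(E, w) = 5 + E + 2*w
p(U) = 0
a(-3, 6 + 4)*p(3) + 23 = (5 - 3 + 2*(6 + 4))*0 + 23 = (5 - 3 + 2*10)*0 + 23 = (5 - 3 + 20)*0 + 23 = 22*0 + 23 = 0 + 23 = 23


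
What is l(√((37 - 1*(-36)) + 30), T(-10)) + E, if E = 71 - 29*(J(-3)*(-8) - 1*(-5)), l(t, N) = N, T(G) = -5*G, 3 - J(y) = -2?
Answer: 1136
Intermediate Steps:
J(y) = 5 (J(y) = 3 - 1*(-2) = 3 + 2 = 5)
E = 1086 (E = 71 - 29*(5*(-8) - 1*(-5)) = 71 - 29*(-40 + 5) = 71 - 29*(-35) = 71 + 1015 = 1086)
l(√((37 - 1*(-36)) + 30), T(-10)) + E = -5*(-10) + 1086 = 50 + 1086 = 1136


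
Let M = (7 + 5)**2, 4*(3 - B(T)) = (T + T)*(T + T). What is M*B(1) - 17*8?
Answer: 152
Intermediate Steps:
B(T) = 3 - T**2 (B(T) = 3 - (T + T)*(T + T)/4 = 3 - 2*T*2*T/4 = 3 - T**2)
M = 144 (M = 12**2 = 144)
M*B(1) - 17*8 = 144*(3 - 1*1**2) - 17*8 = 144*(3 - 1*1) - 136 = 144*(3 - 1) - 136 = 144*2 - 136 = 288 - 136 = 152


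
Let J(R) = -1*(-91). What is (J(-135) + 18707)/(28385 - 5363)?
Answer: 3133/3837 ≈ 0.81652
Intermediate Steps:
J(R) = 91
(J(-135) + 18707)/(28385 - 5363) = (91 + 18707)/(28385 - 5363) = 18798/23022 = 18798*(1/23022) = 3133/3837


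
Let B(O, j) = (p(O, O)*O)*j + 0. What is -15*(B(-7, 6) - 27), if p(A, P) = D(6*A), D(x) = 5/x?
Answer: 330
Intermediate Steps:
p(A, P) = 5/(6*A) (p(A, P) = 5/((6*A)) = 5*(1/(6*A)) = 5/(6*A))
B(O, j) = 5*j/6 (B(O, j) = ((5/(6*O))*O)*j + 0 = 5*j/6 + 0 = 5*j/6)
-15*(B(-7, 6) - 27) = -15*((⅚)*6 - 27) = -15*(5 - 27) = -15*(-22) = 330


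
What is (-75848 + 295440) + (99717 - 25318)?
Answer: 293991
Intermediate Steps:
(-75848 + 295440) + (99717 - 25318) = 219592 + 74399 = 293991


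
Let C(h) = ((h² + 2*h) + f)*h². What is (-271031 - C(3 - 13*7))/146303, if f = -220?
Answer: -57173943/146303 ≈ -390.79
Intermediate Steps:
C(h) = h²*(-220 + h² + 2*h) (C(h) = ((h² + 2*h) - 220)*h² = (-220 + h² + 2*h)*h² = h²*(-220 + h² + 2*h))
(-271031 - C(3 - 13*7))/146303 = (-271031 - (3 - 13*7)²*(-220 + (3 - 13*7)² + 2*(3 - 13*7)))/146303 = (-271031 - (3 - 91)²*(-220 + (3 - 91)² + 2*(3 - 91)))*(1/146303) = (-271031 - (-88)²*(-220 + (-88)² + 2*(-88)))*(1/146303) = (-271031 - 7744*(-220 + 7744 - 176))*(1/146303) = (-271031 - 7744*7348)*(1/146303) = (-271031 - 1*56902912)*(1/146303) = (-271031 - 56902912)*(1/146303) = -57173943*1/146303 = -57173943/146303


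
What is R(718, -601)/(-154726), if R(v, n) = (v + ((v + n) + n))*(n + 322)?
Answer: 2511/5951 ≈ 0.42195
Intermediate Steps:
R(v, n) = (322 + n)*(2*n + 2*v) (R(v, n) = (v + ((n + v) + n))*(322 + n) = (v + (v + 2*n))*(322 + n) = (2*n + 2*v)*(322 + n) = (322 + n)*(2*n + 2*v))
R(718, -601)/(-154726) = (2*(-601)² + 644*(-601) + 644*718 + 2*(-601)*718)/(-154726) = (2*361201 - 387044 + 462392 - 863036)*(-1/154726) = (722402 - 387044 + 462392 - 863036)*(-1/154726) = -65286*(-1/154726) = 2511/5951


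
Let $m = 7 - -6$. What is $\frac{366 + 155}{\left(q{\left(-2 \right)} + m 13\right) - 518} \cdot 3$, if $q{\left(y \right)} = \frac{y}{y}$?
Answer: $- \frac{521}{116} \approx -4.4914$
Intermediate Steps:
$q{\left(y \right)} = 1$
$m = 13$ ($m = 7 + 6 = 13$)
$\frac{366 + 155}{\left(q{\left(-2 \right)} + m 13\right) - 518} \cdot 3 = \frac{366 + 155}{\left(1 + 13 \cdot 13\right) - 518} \cdot 3 = \frac{521}{\left(1 + 169\right) - 518} \cdot 3 = \frac{521}{170 - 518} \cdot 3 = \frac{521}{-348} \cdot 3 = 521 \left(- \frac{1}{348}\right) 3 = \left(- \frac{521}{348}\right) 3 = - \frac{521}{116}$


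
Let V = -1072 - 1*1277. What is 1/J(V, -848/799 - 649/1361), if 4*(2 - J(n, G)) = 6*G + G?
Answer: 4349756/20408265 ≈ 0.21314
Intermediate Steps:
V = -2349 (V = -1072 - 1277 = -2349)
J(n, G) = 2 - 7*G/4 (J(n, G) = 2 - (6*G + G)/4 = 2 - 7*G/4)
1/J(V, -848/799 - 649/1361) = 1/(2 - 7*(-848/799 - 649/1361)/4) = 1/(2 - 7/4*(-1672679/1087439)) = 1/(2 + 11708753/4349756) = 1/(20408265/4349756) = 4349756/20408265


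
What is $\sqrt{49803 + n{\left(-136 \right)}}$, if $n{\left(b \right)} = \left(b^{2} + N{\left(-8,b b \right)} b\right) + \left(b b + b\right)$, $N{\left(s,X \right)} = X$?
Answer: $i \sqrt{2428797} \approx 1558.5 i$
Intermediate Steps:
$n{\left(b \right)} = b + b^{3} + 2 b^{2}$ ($n{\left(b \right)} = \left(b^{2} + b b b\right) + \left(b b + b\right) = \left(b^{2} + b^{2} b\right) + \left(b^{2} + b\right) = \left(b^{2} + b^{3}\right) + \left(b + b^{2}\right) = b + b^{3} + 2 b^{2}$)
$\sqrt{49803 + n{\left(-136 \right)}} = \sqrt{49803 - 136 \left(1 + \left(-136\right)^{2} + 2 \left(-136\right)\right)} = \sqrt{49803 - 136 \left(1 + 18496 - 272\right)} = \sqrt{49803 - 2478600} = \sqrt{-2428797} = i \sqrt{2428797}$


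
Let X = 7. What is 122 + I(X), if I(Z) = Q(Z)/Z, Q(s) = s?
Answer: 123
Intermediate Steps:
I(Z) = 1 (I(Z) = Z/Z = 1)
122 + I(X) = 122 + 1 = 123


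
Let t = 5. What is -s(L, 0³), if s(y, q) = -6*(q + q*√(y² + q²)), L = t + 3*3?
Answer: 0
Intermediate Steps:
L = 14 (L = 5 + 3*3 = 5 + 9 = 14)
s(y, q) = -6*q - 6*q*√(q² + y²) (s(y, q) = -6*(q + q*√(q² + y²)) = -6*q - 6*q*√(q² + y²))
-s(L, 0³) = -(-6)*0³*(1 + √((0³)² + 14²)) = -(-6)*0*(1 + √(0² + 196)) = -(-6)*0*(1 + √(0 + 196)) = -(-6)*0*(1 + √196) = -(-6)*0*(1 + 14) = -(-6)*0*15 = -1*0 = 0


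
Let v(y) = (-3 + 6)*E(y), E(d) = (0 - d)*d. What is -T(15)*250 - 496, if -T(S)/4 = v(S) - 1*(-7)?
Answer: -668496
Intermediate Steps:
E(d) = -d**2 (E(d) = (-d)*d = -d**2)
v(y) = -3*y**2 (v(y) = (-3 + 6)*(-y**2) = 3*(-y**2) = -3*y**2)
T(S) = -28 + 12*S**2 (T(S) = -4*(-3*S**2 - 1*(-7)) = -4*(-3*S**2 + 7) = -4*(7 - 3*S**2) = -28 + 12*S**2)
-T(15)*250 - 496 = -(-28 + 12*15**2)*250 - 496 = -(-28 + 12*225)*250 - 496 = -(-28 + 2700)*250 - 496 = -1*2672*250 - 496 = -2672*250 - 496 = -668000 - 496 = -668496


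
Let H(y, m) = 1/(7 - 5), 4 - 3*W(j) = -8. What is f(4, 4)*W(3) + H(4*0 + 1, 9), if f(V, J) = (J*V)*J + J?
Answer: 545/2 ≈ 272.50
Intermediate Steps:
f(V, J) = J + V*J² (f(V, J) = V*J² + J = J + V*J²)
W(j) = 4 (W(j) = 4/3 - ⅓*(-8) = 4/3 + 8/3 = 4)
H(y, m) = ½ (H(y, m) = 1/2 = ½)
f(4, 4)*W(3) + H(4*0 + 1, 9) = (4*(1 + 4*4))*4 + ½ = (4*(1 + 16))*4 + ½ = (4*17)*4 + ½ = 68*4 + ½ = 272 + ½ = 545/2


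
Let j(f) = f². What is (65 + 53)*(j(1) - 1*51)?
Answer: -5900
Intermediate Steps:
(65 + 53)*(j(1) - 1*51) = (65 + 53)*(1² - 1*51) = 118*(1 - 51) = 118*(-50) = -5900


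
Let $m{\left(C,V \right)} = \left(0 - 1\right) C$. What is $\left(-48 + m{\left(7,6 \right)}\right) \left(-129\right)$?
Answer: $7095$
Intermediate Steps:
$m{\left(C,V \right)} = - C$
$\left(-48 + m{\left(7,6 \right)}\right) \left(-129\right) = \left(-48 - 7\right) \left(-129\right) = \left(-55\right) \left(-129\right) = 7095$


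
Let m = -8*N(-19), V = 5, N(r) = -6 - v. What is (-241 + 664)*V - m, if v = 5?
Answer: 2027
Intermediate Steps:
N(r) = -11 (N(r) = -6 - 1*5 = -6 - 5 = -11)
m = 88 (m = -8*(-11) = 88)
(-241 + 664)*V - m = (-241 + 664)*5 - 1*88 = 423*5 - 88 = 2115 - 88 = 2027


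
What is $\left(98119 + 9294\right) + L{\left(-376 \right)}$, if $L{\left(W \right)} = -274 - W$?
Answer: $107515$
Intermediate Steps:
$\left(98119 + 9294\right) + L{\left(-376 \right)} = \left(98119 + 9294\right) - -102 = 107413 + \left(-274 + 376\right) = 107413 + 102 = 107515$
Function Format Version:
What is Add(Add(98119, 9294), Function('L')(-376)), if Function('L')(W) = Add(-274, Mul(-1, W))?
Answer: 107515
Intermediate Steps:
Add(Add(98119, 9294), Function('L')(-376)) = Add(Add(98119, 9294), Add(-274, Mul(-1, -376))) = Add(107413, Add(-274, 376)) = Add(107413, 102) = 107515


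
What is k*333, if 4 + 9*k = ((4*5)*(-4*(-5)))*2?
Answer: 29452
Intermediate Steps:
k = 796/9 (k = -4/9 + (((4*5)*(-4*(-5)))*2)/9 = -4/9 + ((20*20)*2)/9 = -4/9 + (400*2)/9 = -4/9 + (1/9)*800 = -4/9 + 800/9 = 796/9 ≈ 88.444)
k*333 = (796/9)*333 = 29452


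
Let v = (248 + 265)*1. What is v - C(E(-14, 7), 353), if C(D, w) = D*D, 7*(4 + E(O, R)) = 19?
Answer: 25056/49 ≈ 511.35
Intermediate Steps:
E(O, R) = -9/7 (E(O, R) = -4 + (⅐)*19 = -4 + 19/7 = -9/7)
C(D, w) = D²
v = 513 (v = 513*1 = 513)
v - C(E(-14, 7), 353) = 513 - (-9/7)² = 513 - 1*81/49 = 513 - 81/49 = 25056/49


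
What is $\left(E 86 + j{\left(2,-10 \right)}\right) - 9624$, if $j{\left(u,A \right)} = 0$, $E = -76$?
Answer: $-16160$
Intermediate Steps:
$\left(E 86 + j{\left(2,-10 \right)}\right) - 9624 = \left(\left(-76\right) 86 + 0\right) - 9624 = \left(-6536 + 0\right) - 9624 = -6536 - 9624 = -16160$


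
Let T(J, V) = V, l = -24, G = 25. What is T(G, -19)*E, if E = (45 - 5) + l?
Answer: -304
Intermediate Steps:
E = 16 (E = (45 - 5) - 24 = 40 - 24 = 16)
T(G, -19)*E = -19*16 = -304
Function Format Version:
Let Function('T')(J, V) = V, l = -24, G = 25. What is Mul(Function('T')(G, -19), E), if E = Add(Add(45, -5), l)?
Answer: -304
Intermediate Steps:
E = 16 (E = Add(Add(45, -5), -24) = Add(40, -24) = 16)
Mul(Function('T')(G, -19), E) = Mul(-19, 16) = -304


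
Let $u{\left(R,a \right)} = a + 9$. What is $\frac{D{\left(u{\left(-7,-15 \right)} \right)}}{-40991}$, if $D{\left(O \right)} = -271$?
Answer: $\frac{271}{40991} \approx 0.0066112$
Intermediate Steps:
$u{\left(R,a \right)} = 9 + a$
$\frac{D{\left(u{\left(-7,-15 \right)} \right)}}{-40991} = - \frac{271}{-40991} = \left(-271\right) \left(- \frac{1}{40991}\right) = \frac{271}{40991}$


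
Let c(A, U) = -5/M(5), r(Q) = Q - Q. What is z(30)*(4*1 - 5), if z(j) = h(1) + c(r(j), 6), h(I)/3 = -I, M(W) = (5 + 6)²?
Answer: 368/121 ≈ 3.0413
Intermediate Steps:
M(W) = 121 (M(W) = 11² = 121)
r(Q) = 0
c(A, U) = -5/121
h(I) = -3*I (h(I) = 3*(-I) = -3*I)
z(j) = -368/121 (z(j) = -3*1 - 5/121 = -3 - 5/121 = -368/121)
z(30)*(4*1 - 5) = -368*(4*1 - 5)/121 = -368*(4 - 5)/121 = -368/121*(-1) = 368/121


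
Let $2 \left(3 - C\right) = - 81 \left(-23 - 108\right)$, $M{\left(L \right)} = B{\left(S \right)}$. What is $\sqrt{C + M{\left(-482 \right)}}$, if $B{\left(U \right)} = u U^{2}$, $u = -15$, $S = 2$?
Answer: $\frac{5 i \sqrt{858}}{2} \approx 73.229 i$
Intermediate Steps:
$B{\left(U \right)} = - 15 U^{2}$
$M{\left(L \right)} = -60$ ($M{\left(L \right)} = - 15 \cdot 2^{2} = \left(-15\right) 4 = -60$)
$C = - \frac{10605}{2}$ ($C = 3 - \frac{\left(-81\right) \left(-23 - 108\right)}{2} = 3 - \frac{\left(-81\right) \left(-131\right)}{2} = 3 - \frac{10611}{2} = - \frac{10605}{2} \approx -5302.5$)
$\sqrt{C + M{\left(-482 \right)}} = \sqrt{- \frac{10605}{2} - 60} = \sqrt{- \frac{10725}{2}} = \frac{5 i \sqrt{858}}{2}$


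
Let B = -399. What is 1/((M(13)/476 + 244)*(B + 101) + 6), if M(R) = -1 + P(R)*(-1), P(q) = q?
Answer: -17/1235853 ≈ -1.3756e-5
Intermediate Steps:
M(R) = -1 - R (M(R) = -1 + R*(-1) = -1 - R)
1/((M(13)/476 + 244)*(B + 101) + 6) = 1/(((-1 - 1*13)/476 + 244)*(-399 + 101) + 6) = 1/(((-1 - 13)*(1/476) + 244)*(-298) + 6) = 1/((-14*1/476 + 244)*(-298) + 6) = 1/((-1/34 + 244)*(-298) + 6) = 1/((8295/34)*(-298) + 6) = 1/(-1235955/17 + 6) = 1/(-1235853/17) = -17/1235853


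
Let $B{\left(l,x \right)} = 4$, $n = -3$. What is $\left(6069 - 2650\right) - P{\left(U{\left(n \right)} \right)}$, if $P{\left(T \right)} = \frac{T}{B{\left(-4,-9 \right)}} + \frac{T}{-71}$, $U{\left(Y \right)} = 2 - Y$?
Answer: $\frac{970661}{284} \approx 3417.8$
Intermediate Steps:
$P{\left(T \right)} = \frac{67 T}{284}$ ($P{\left(T \right)} = \frac{T}{4} + \frac{T}{-71} = T \frac{1}{4} + T \left(- \frac{1}{71}\right) = \frac{T}{4} - \frac{T}{71} = \frac{67 T}{284}$)
$\left(6069 - 2650\right) - P{\left(U{\left(n \right)} \right)} = \left(6069 - 2650\right) - \frac{67 \left(2 - -3\right)}{284} = 3419 - \frac{67 \left(2 + 3\right)}{284} = 3419 - \frac{67}{284} \cdot 5 = 3419 - \frac{335}{284} = \frac{970661}{284}$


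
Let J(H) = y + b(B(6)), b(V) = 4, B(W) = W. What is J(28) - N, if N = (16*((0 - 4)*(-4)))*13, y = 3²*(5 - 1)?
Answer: -3288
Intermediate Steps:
y = 36 (y = 9*4 = 36)
J(H) = 40 (J(H) = 36 + 4 = 40)
N = 3328 (N = (16*(-4*(-4)))*13 = (16*16)*13 = 256*13 = 3328)
J(28) - N = 40 - 1*3328 = 40 - 3328 = -3288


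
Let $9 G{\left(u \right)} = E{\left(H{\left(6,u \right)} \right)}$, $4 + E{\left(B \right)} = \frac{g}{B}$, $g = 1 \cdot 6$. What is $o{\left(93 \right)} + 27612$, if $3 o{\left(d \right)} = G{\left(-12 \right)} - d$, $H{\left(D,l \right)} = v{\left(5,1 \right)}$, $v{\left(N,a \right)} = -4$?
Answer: $\frac{1489363}{54} \approx 27581.0$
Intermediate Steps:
$H{\left(D,l \right)} = -4$
$g = 6$
$E{\left(B \right)} = -4 + \frac{6}{B}$
$G{\left(u \right)} = - \frac{11}{18}$ ($G{\left(u \right)} = \frac{-4 + \frac{6}{-4}}{9} = \frac{-4 + 6 \left(- \frac{1}{4}\right)}{9} = \frac{-4 - \frac{3}{2}}{9} = \frac{1}{9} \left(- \frac{11}{2}\right) = - \frac{11}{18}$)
$o{\left(d \right)} = - \frac{11}{54} - \frac{d}{3}$ ($o{\left(d \right)} = \frac{- \frac{11}{18} - d}{3} = - \frac{11}{54} - \frac{d}{3}$)
$o{\left(93 \right)} + 27612 = \left(- \frac{11}{54} - 31\right) + 27612 = - \frac{1685}{54} + 27612 = \frac{1489363}{54}$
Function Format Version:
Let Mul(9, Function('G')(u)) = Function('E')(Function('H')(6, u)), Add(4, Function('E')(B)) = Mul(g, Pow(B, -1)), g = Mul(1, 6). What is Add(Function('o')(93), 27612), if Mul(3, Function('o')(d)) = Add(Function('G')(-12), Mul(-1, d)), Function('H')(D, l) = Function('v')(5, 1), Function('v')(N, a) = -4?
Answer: Rational(1489363, 54) ≈ 27581.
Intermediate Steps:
Function('H')(D, l) = -4
g = 6
Function('E')(B) = Add(-4, Mul(6, Pow(B, -1)))
Function('G')(u) = Rational(-11, 18) (Function('G')(u) = Mul(Rational(1, 9), Add(-4, Mul(6, Pow(-4, -1)))) = Mul(Rational(1, 9), Add(-4, Mul(6, Rational(-1, 4)))) = Mul(Rational(1, 9), Add(-4, Rational(-3, 2))) = Mul(Rational(1, 9), Rational(-11, 2)) = Rational(-11, 18))
Function('o')(d) = Add(Rational(-11, 54), Mul(Rational(-1, 3), d)) (Function('o')(d) = Mul(Rational(1, 3), Add(Rational(-11, 18), Mul(-1, d))) = Add(Rational(-11, 54), Mul(Rational(-1, 3), d)))
Add(Function('o')(93), 27612) = Add(Add(Rational(-11, 54), Mul(Rational(-1, 3), 93)), 27612) = Add(Add(Rational(-11, 54), -31), 27612) = Add(Rational(-1685, 54), 27612) = Rational(1489363, 54)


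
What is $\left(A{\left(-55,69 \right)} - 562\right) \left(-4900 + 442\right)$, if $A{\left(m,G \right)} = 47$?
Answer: $2295870$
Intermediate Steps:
$\left(A{\left(-55,69 \right)} - 562\right) \left(-4900 + 442\right) = \left(47 - 562\right) \left(-4900 + 442\right) = \left(-515\right) \left(-4458\right) = 2295870$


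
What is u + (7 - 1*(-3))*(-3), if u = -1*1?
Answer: -31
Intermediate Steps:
u = -1
u + (7 - 1*(-3))*(-3) = -1 + (7 - 1*(-3))*(-3) = -1 + (7 + 3)*(-3) = -1 + 10*(-3) = -1 - 30 = -31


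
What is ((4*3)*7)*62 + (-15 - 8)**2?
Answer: 5737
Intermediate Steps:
((4*3)*7)*62 + (-15 - 8)**2 = (12*7)*62 + (-23)**2 = 84*62 + 529 = 5208 + 529 = 5737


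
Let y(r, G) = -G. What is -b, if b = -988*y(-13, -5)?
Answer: 4940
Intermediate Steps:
b = -4940 (b = -(-988)*(-5) = -988*5 = -4940)
-b = -1*(-4940) = 4940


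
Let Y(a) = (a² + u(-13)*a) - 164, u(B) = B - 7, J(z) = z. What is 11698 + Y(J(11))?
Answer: 11435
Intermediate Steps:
u(B) = -7 + B
Y(a) = -164 + a² - 20*a (Y(a) = (a² + (-7 - 13)*a) - 164 = (a² - 20*a) - 164 = -164 + a² - 20*a)
11698 + Y(J(11)) = 11698 + (-164 + 11² - 20*11) = 11698 + (-164 + 121 - 220) = 11698 - 263 = 11435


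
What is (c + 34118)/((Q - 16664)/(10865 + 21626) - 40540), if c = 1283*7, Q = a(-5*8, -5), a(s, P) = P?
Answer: -200047087/188171687 ≈ -1.0631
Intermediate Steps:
Q = -5
c = 8981
(c + 34118)/((Q - 16664)/(10865 + 21626) - 40540) = (8981 + 34118)/((-5 - 16664)/(10865 + 21626) - 40540) = 43099/(-16669/32491 - 40540) = 43099/(-1317201809/32491) = 43099*(-32491/1317201809) = -200047087/188171687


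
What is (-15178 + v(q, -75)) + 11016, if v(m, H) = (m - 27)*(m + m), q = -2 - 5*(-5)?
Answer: -4346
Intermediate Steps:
q = 23 (q = -2 + 25 = 23)
v(m, H) = 2*m*(-27 + m) (v(m, H) = (-27 + m)*(2*m) = 2*m*(-27 + m))
(-15178 + v(q, -75)) + 11016 = (-15178 + 2*23*(-27 + 23)) + 11016 = (-15178 + 2*23*(-4)) + 11016 = (-15178 - 184) + 11016 = -15362 + 11016 = -4346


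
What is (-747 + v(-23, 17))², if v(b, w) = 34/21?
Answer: 245016409/441 ≈ 5.5559e+5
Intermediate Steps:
v(b, w) = 34/21 (v(b, w) = 34*(1/21) = 34/21)
(-747 + v(-23, 17))² = (-747 + 34/21)² = (-15653/21)² = 245016409/441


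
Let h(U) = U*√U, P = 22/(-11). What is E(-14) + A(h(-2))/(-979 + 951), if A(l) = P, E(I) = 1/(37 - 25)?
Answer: 13/84 ≈ 0.15476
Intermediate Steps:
P = -2 (P = 22*(-1/11) = -2)
E(I) = 1/12
h(U) = U^(3/2)
A(l) = -2
E(-14) + A(h(-2))/(-979 + 951) = 1/12 - 2/(-979 + 951) = 1/12 - 2/(-28) = 1/12 - 1/28*(-2) = 1/12 + 1/14 = 13/84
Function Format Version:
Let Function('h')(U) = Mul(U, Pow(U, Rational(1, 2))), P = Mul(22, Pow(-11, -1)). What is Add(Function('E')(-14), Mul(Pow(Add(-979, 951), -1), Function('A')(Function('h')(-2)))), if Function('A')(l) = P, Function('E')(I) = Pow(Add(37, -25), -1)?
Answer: Rational(13, 84) ≈ 0.15476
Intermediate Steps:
P = -2 (P = Mul(22, Rational(-1, 11)) = -2)
Function('E')(I) = Rational(1, 12) (Function('E')(I) = Pow(12, -1) = Rational(1, 12))
Function('h')(U) = Pow(U, Rational(3, 2))
Function('A')(l) = -2
Add(Function('E')(-14), Mul(Pow(Add(-979, 951), -1), Function('A')(Function('h')(-2)))) = Add(Rational(1, 12), Mul(Pow(Add(-979, 951), -1), -2)) = Add(Rational(1, 12), Mul(Pow(-28, -1), -2)) = Add(Rational(1, 12), Mul(Rational(-1, 28), -2)) = Add(Rational(1, 12), Rational(1, 14)) = Rational(13, 84)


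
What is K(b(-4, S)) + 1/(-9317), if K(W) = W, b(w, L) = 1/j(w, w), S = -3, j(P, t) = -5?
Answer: -9322/46585 ≈ -0.20011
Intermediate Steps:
b(w, L) = -⅕ (b(w, L) = 1/(-5) = -⅕)
K(b(-4, S)) + 1/(-9317) = -⅕ + 1/(-9317) = -⅕ - 1/9317 = -9322/46585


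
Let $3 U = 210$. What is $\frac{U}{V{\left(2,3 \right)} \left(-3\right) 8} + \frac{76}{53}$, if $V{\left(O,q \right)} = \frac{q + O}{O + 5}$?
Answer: $- \frac{1685}{636} \approx -2.6494$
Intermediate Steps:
$V{\left(O,q \right)} = \frac{O + q}{5 + O}$
$U = 70$ ($U = \frac{1}{3} \cdot 210 = 70$)
$\frac{U}{V{\left(2,3 \right)} \left(-3\right) 8} + \frac{76}{53} = \frac{70}{\frac{2 + 3}{5 + 2} \left(-3\right) 8} + \frac{76}{53} = \frac{70}{\frac{1}{7} \cdot 5 \left(-3\right) 8} + 76 \cdot \frac{1}{53} = \frac{70}{\frac{1}{7} \cdot 5 \left(-3\right) 8} + \frac{76}{53} = \frac{70}{\frac{5}{7} \left(-3\right) 8} + \frac{76}{53} = \frac{70}{\left(- \frac{15}{7}\right) 8} + \frac{76}{53} = \frac{70}{- \frac{120}{7}} + \frac{76}{53} = 70 \left(- \frac{7}{120}\right) + \frac{76}{53} = - \frac{49}{12} + \frac{76}{53} = - \frac{1685}{636}$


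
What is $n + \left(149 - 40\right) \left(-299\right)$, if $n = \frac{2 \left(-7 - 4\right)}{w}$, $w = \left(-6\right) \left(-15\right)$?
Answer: $- \frac{1466606}{45} \approx -32591.0$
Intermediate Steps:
$w = 90$
$n = - \frac{11}{45}$ ($n = \frac{2 \left(-7 - 4\right)}{90} = 2 \left(-11\right) \frac{1}{90} = \left(-22\right) \frac{1}{90} = - \frac{11}{45} \approx -0.24444$)
$n + \left(149 - 40\right) \left(-299\right) = - \frac{11}{45} + \left(149 - 40\right) \left(-299\right) = - \frac{11}{45} + 109 \left(-299\right) = - \frac{11}{45} - 32591 = - \frac{1466606}{45}$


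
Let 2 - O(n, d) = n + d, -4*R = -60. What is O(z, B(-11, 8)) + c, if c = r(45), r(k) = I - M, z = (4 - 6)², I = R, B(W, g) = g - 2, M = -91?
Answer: 98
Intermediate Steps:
B(W, g) = -2 + g
R = 15 (R = -¼*(-60) = 15)
I = 15
z = 4 (z = (-2)² = 4)
O(n, d) = 2 - d - n (O(n, d) = 2 - (n + d) = 2 - (d + n) = 2 + (-d - n) = 2 - d - n)
r(k) = 106 (r(k) = 15 - 1*(-91) = 15 + 91 = 106)
c = 106
O(z, B(-11, 8)) + c = (2 - (-2 + 8) - 1*4) + 106 = (2 - 1*6 - 4) + 106 = (2 - 6 - 4) + 106 = -8 + 106 = 98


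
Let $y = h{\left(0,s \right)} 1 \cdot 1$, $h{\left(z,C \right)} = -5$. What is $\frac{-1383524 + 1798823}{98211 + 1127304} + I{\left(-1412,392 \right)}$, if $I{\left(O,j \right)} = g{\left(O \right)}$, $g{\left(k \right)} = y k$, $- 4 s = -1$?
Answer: $\frac{2884183733}{408505} \approx 7060.3$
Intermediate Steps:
$s = \frac{1}{4}$ ($s = \left(- \frac{1}{4}\right) \left(-1\right) = \frac{1}{4} \approx 0.25$)
$y = -5$ ($y = \left(-5\right) 1 \cdot 1 = \left(-5\right) 1 = -5$)
$g{\left(k \right)} = - 5 k$
$I{\left(O,j \right)} = - 5 O$
$\frac{-1383524 + 1798823}{98211 + 1127304} + I{\left(-1412,392 \right)} = \frac{-1383524 + 1798823}{98211 + 1127304} - -7060 = \frac{415299}{1225515} + 7060 = 415299 \cdot \frac{1}{1225515} + 7060 = \frac{138433}{408505} + 7060 = \frac{2884183733}{408505}$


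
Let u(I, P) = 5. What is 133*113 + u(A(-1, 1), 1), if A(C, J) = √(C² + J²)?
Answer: 15034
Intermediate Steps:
133*113 + u(A(-1, 1), 1) = 133*113 + 5 = 15029 + 5 = 15034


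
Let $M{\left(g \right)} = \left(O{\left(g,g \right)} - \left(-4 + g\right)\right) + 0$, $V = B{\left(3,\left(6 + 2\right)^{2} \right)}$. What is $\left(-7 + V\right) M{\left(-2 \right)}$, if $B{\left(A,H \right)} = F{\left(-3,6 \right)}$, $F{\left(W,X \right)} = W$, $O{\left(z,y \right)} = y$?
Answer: $-40$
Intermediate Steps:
$B{\left(A,H \right)} = -3$
$V = -3$
$M{\left(g \right)} = 4$ ($M{\left(g \right)} = \left(g - \left(-4 + g\right)\right) + 0 = 4 + 0 = 4$)
$\left(-7 + V\right) M{\left(-2 \right)} = \left(-7 - 3\right) 4 = \left(-10\right) 4 = -40$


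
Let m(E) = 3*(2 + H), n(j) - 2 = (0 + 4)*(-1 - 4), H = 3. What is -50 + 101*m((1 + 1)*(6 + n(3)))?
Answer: 1465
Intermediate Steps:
n(j) = -18 (n(j) = 2 + (0 + 4)*(-1 - 4) = 2 + 4*(-5) = 2 - 20 = -18)
m(E) = 15 (m(E) = 3*(2 + 3) = 3*5 = 15)
-50 + 101*m((1 + 1)*(6 + n(3))) = -50 + 101*15 = -50 + 1515 = 1465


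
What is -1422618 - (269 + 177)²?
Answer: -1621534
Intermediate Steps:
-1422618 - (269 + 177)² = -1422618 - 1*446² = -1422618 - 1*198916 = -1422618 - 198916 = -1621534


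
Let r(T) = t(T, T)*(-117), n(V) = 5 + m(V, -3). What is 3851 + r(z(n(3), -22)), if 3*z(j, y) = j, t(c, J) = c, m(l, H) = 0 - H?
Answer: 3539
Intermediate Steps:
m(l, H) = -H
n(V) = 8 (n(V) = 5 - 1*(-3) = 5 + 3 = 8)
z(j, y) = j/3
r(T) = -117*T (r(T) = T*(-117) = -117*T)
3851 + r(z(n(3), -22)) = 3851 - 39*8 = 3851 - 117*8/3 = 3851 - 312 = 3539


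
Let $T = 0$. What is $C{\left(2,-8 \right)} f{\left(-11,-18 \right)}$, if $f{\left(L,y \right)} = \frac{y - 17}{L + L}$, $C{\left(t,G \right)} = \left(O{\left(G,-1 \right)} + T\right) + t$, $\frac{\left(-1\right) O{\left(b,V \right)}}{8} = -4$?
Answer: $\frac{595}{11} \approx 54.091$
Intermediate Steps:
$O{\left(b,V \right)} = 32$ ($O{\left(b,V \right)} = \left(-8\right) \left(-4\right) = 32$)
$C{\left(t,G \right)} = 32 + t$ ($C{\left(t,G \right)} = \left(32 + 0\right) + t = 32 + t$)
$f{\left(L,y \right)} = \frac{-17 + y}{2 L}$
$C{\left(2,-8 \right)} f{\left(-11,-18 \right)} = \left(32 + 2\right) \frac{-17 - 18}{2 \left(-11\right)} = 34 \cdot \frac{1}{2} \left(- \frac{1}{11}\right) \left(-35\right) = 34 \cdot \frac{35}{22} = \frac{595}{11}$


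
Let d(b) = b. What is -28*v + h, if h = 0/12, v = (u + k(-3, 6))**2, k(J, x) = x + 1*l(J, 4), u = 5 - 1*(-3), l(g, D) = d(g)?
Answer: -3388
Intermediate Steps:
l(g, D) = g
u = 8 (u = 5 + 3 = 8)
k(J, x) = J + x (k(J, x) = x + 1*J = x + J = J + x)
v = 121 (v = (8 + (-3 + 6))**2 = (8 + 3)**2 = 11**2 = 121)
h = 0 (h = 0*(1/12) = 0)
-28*v + h = -28*121 + 0 = -3388 + 0 = -3388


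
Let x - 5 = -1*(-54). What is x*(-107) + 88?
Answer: -6225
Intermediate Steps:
x = 59 (x = 5 - 1*(-54) = 5 + 54 = 59)
x*(-107) + 88 = 59*(-107) + 88 = -6313 + 88 = -6225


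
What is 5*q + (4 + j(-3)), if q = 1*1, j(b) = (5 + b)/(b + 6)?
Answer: 29/3 ≈ 9.6667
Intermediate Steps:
j(b) = (5 + b)/(6 + b)
q = 1
5*q + (4 + j(-3)) = 5*1 + (4 + (5 - 3)/(6 - 3)) = 5 + (4 + 2/3) = 5 + (4 + (⅓)*2) = 5 + (4 + ⅔) = 5 + 14/3 = 29/3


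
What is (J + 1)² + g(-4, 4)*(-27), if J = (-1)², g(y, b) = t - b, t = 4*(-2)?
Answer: 328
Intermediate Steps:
t = -8
g(y, b) = -8 - b
J = 1
(J + 1)² + g(-4, 4)*(-27) = (1 + 1)² + (-8 - 1*4)*(-27) = 2² + (-8 - 4)*(-27) = 4 - 12*(-27) = 4 + 324 = 328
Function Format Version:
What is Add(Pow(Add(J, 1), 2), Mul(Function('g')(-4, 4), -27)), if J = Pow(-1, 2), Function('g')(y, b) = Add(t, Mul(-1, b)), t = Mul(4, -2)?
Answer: 328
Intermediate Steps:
t = -8
Function('g')(y, b) = Add(-8, Mul(-1, b))
J = 1
Add(Pow(Add(J, 1), 2), Mul(Function('g')(-4, 4), -27)) = Add(Pow(Add(1, 1), 2), Mul(Add(-8, Mul(-1, 4)), -27)) = Add(Pow(2, 2), Mul(Add(-8, -4), -27)) = Add(4, Mul(-12, -27)) = Add(4, 324) = 328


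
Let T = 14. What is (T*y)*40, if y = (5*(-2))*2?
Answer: -11200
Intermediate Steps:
y = -20 (y = -10*2 = -20)
(T*y)*40 = (14*(-20))*40 = -280*40 = -11200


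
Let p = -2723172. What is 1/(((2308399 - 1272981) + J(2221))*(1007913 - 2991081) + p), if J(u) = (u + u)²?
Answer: -1/41184020248548 ≈ -2.4281e-14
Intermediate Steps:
J(u) = 4*u² (J(u) = (2*u)² = 4*u²)
1/(((2308399 - 1272981) + J(2221))*(1007913 - 2991081) + p) = 1/(((2308399 - 1272981) + 4*2221²)*(1007913 - 2991081) - 2723172) = 1/((1035418 + 4*4932841)*(-1983168) - 2723172) = 1/((1035418 + 19731364)*(-1983168) - 2723172) = 1/(20766782*(-1983168) - 2723172) = 1/(-41184017525376 - 2723172) = 1/(-41184020248548) = -1/41184020248548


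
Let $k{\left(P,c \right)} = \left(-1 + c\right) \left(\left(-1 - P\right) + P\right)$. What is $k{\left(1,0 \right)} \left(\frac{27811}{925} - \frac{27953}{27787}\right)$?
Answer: $\frac{20187236}{694675} \approx 29.06$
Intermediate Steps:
$k{\left(P,c \right)} = 1 - c$ ($k{\left(P,c \right)} = \left(-1 + c\right) \left(-1\right) = 1 - c$)
$k{\left(1,0 \right)} \left(\frac{27811}{925} - \frac{27953}{27787}\right) = \left(1 - 0\right) \left(\frac{27811}{925} - \frac{27953}{27787}\right) = \left(1 + 0\right) \left(27811 \cdot \frac{1}{925} - \frac{27953}{27787}\right) = 1 \left(\frac{27811}{925} - \frac{27953}{27787}\right) = 1 \cdot \frac{20187236}{694675} = \frac{20187236}{694675}$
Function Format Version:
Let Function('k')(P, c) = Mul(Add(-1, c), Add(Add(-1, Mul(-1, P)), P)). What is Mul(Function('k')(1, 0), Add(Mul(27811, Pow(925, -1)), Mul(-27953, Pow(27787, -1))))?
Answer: Rational(20187236, 694675) ≈ 29.060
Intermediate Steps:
Function('k')(P, c) = Add(1, Mul(-1, c)) (Function('k')(P, c) = Mul(Add(-1, c), -1) = Add(1, Mul(-1, c)))
Mul(Function('k')(1, 0), Add(Mul(27811, Pow(925, -1)), Mul(-27953, Pow(27787, -1)))) = Mul(Add(1, Mul(-1, 0)), Add(Mul(27811, Pow(925, -1)), Mul(-27953, Pow(27787, -1)))) = Mul(Add(1, 0), Add(Mul(27811, Rational(1, 925)), Mul(-27953, Rational(1, 27787)))) = Mul(1, Add(Rational(27811, 925), Rational(-27953, 27787))) = Mul(1, Rational(20187236, 694675)) = Rational(20187236, 694675)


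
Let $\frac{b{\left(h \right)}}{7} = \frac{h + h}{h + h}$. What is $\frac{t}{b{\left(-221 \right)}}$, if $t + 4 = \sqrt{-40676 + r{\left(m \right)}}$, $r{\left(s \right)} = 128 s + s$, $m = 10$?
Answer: $- \frac{4}{7} + \frac{i \sqrt{39386}}{7} \approx -0.57143 + 28.351 i$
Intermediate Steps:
$r{\left(s \right)} = 129 s$
$b{\left(h \right)} = 7$ ($b{\left(h \right)} = 7 \frac{h + h}{h + h} = 7 \frac{2 h}{2 h} = 7 \cdot 2 h \frac{1}{2 h} = 7 \cdot 1 = 7$)
$t = -4 + i \sqrt{39386}$ ($t = -4 + \sqrt{-40676 + 129 \cdot 10} = -4 + \sqrt{-40676 + 1290} = -4 + \sqrt{-39386} = -4 + i \sqrt{39386} \approx -4.0 + 198.46 i$)
$\frac{t}{b{\left(-221 \right)}} = \frac{-4 + i \sqrt{39386}}{7} = \left(-4 + i \sqrt{39386}\right) \frac{1}{7} = - \frac{4}{7} + \frac{i \sqrt{39386}}{7}$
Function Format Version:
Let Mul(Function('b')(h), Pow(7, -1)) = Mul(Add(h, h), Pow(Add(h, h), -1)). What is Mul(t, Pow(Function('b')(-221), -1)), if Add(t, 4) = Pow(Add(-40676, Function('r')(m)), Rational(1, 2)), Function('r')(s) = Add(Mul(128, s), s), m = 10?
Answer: Add(Rational(-4, 7), Mul(Rational(1, 7), I, Pow(39386, Rational(1, 2)))) ≈ Add(-0.57143, Mul(28.351, I))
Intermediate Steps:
Function('r')(s) = Mul(129, s)
Function('b')(h) = 7 (Function('b')(h) = Mul(7, Mul(Add(h, h), Pow(Add(h, h), -1))) = Mul(7, Mul(Mul(2, h), Pow(Mul(2, h), -1))) = Mul(7, Mul(Mul(2, h), Mul(Rational(1, 2), Pow(h, -1)))) = Mul(7, 1) = 7)
t = Add(-4, Mul(I, Pow(39386, Rational(1, 2)))) (t = Add(-4, Pow(Add(-40676, Mul(129, 10)), Rational(1, 2))) = Add(-4, Pow(Add(-40676, 1290), Rational(1, 2))) = Add(-4, Pow(-39386, Rational(1, 2))) = Add(-4, Mul(I, Pow(39386, Rational(1, 2)))) ≈ Add(-4.0000, Mul(198.46, I)))
Mul(t, Pow(Function('b')(-221), -1)) = Mul(Add(-4, Mul(I, Pow(39386, Rational(1, 2)))), Pow(7, -1)) = Mul(Add(-4, Mul(I, Pow(39386, Rational(1, 2)))), Rational(1, 7)) = Add(Rational(-4, 7), Mul(Rational(1, 7), I, Pow(39386, Rational(1, 2))))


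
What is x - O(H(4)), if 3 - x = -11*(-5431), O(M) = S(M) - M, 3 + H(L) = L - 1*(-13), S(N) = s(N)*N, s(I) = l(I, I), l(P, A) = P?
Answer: -59920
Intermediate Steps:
s(I) = I
S(N) = N**2 (S(N) = N*N = N**2)
H(L) = 10 + L (H(L) = -3 + (L - 1*(-13)) = -3 + (L + 13) = -3 + (13 + L) = 10 + L)
O(M) = M**2 - M
x = -59738 (x = 3 - (-11)*(-5431) = 3 - 1*59741 = 3 - 59741 = -59738)
x - O(H(4)) = -59738 - (10 + 4)*(-1 + (10 + 4)) = -59738 - 14*(-1 + 14) = -59738 - 14*13 = -59738 - 1*182 = -59738 - 182 = -59920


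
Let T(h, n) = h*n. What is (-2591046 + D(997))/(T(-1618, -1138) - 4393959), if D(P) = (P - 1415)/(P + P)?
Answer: 2583273071/2545016975 ≈ 1.0150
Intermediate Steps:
D(P) = (-1415 + P)/(2*P) (D(P) = (-1415 + P)/((2*P)) = (-1415 + P)*(1/(2*P)) = (-1415 + P)/(2*P))
(-2591046 + D(997))/(T(-1618, -1138) - 4393959) = (-2591046 + (½)*(-1415 + 997)/997)/(-1618*(-1138) - 4393959) = (-2591046 + (½)*(1/997)*(-418))/(1841284 - 4393959) = (-2591046 - 209/997)/(-2552675) = -2583273071/997*(-1/2552675) = 2583273071/2545016975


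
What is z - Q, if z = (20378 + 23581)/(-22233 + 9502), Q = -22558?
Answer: 287141939/12731 ≈ 22555.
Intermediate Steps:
z = -43959/12731 (z = 43959/(-12731) = 43959*(-1/12731) = -43959/12731 ≈ -3.4529)
z - Q = -43959/12731 - 1*(-22558) = -43959/12731 + 22558 = 287141939/12731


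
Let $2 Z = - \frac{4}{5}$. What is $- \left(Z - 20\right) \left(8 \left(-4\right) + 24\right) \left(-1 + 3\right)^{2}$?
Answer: $- \frac{3264}{5} \approx -652.8$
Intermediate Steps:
$Z = - \frac{2}{5}$ ($Z = \frac{\left(-4\right) \frac{1}{5}}{2} = \frac{1}{2} \left(- \frac{4}{5}\right) = - \frac{2}{5} \approx -0.4$)
$- \left(Z - 20\right) \left(8 \left(-4\right) + 24\right) \left(-1 + 3\right)^{2} = - \left(- \frac{2}{5} - 20\right) \left(8 \left(-4\right) + 24\right) \left(-1 + 3\right)^{2} = - \frac{\left(-102\right) \left(-32 + 24\right)}{5} \cdot 2^{2} = - \frac{\left(-102\right) \left(-8\right)}{5} \cdot 4 = \left(-1\right) \frac{816}{5} \cdot 4 = \left(- \frac{816}{5}\right) 4 = - \frac{3264}{5}$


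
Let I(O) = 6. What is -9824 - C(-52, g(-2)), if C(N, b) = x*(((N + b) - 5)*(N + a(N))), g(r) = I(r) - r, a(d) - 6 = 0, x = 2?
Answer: -14332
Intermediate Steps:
a(d) = 6 (a(d) = 6 + 0 = 6)
g(r) = 6 - r
C(N, b) = 2*(6 + N)*(-5 + N + b) (C(N, b) = 2*(((N + b) - 5)*(N + 6)) = 2*((-5 + N + b)*(6 + N)) = 2*((6 + N)*(-5 + N + b)) = 2*(6 + N)*(-5 + N + b))
-9824 - C(-52, g(-2)) = -9824 - (-60 + 2*(-52) + 2*(-52)**2 + 12*(6 - 1*(-2)) + 2*(-52)*(6 - 1*(-2))) = -9824 - (-60 - 104 + 2*2704 + 12*(6 + 2) + 2*(-52)*(6 + 2)) = -9824 - (-60 - 104 + 5408 + 12*8 + 2*(-52)*8) = -9824 - (-60 - 104 + 5408 + 96 - 832) = -9824 - 1*4508 = -9824 - 4508 = -14332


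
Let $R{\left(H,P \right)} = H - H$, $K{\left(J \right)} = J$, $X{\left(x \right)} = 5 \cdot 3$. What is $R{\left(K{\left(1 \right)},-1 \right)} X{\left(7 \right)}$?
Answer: $0$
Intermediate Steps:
$X{\left(x \right)} = 15$
$R{\left(H,P \right)} = 0$
$R{\left(K{\left(1 \right)},-1 \right)} X{\left(7 \right)} = 0 \cdot 15 = 0$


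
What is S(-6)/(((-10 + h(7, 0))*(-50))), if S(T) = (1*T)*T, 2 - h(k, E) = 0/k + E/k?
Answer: 9/100 ≈ 0.090000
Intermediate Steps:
h(k, E) = 2 - E/k (h(k, E) = 2 - (0/k + E/k) = 2 - (0 + E/k) = 2 - E/k)
S(T) = T² (S(T) = T*T = T²)
S(-6)/(((-10 + h(7, 0))*(-50))) = (-6)²/(((-10 + (2 - 1*0/7))*(-50))) = 36/(((-10 + (2 - 1*0*⅐))*(-50))) = 36/(((-10 + (2 + 0))*(-50))) = 36/(((-10 + 2)*(-50))) = 36/((-8*(-50))) = 36/400 = 36*(1/400) = 9/100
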